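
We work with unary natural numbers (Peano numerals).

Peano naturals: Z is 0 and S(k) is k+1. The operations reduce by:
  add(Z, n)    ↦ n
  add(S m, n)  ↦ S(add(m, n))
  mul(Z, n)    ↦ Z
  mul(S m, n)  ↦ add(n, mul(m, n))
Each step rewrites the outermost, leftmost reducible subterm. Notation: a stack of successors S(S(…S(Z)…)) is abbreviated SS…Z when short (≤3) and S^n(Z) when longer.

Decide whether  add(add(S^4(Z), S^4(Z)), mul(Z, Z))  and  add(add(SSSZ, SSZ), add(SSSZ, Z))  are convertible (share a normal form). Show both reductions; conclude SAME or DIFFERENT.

Term A:
  start: add(add(S^4(Z), S^4(Z)), mul(Z, Z))
  step 1: add(S(add(SSSZ, S^4(Z))), mul(Z, Z))
  step 2: S(add(add(SSSZ, S^4(Z)), mul(Z, Z)))
  step 3: S(add(S(add(SSZ, S^4(Z))), mul(Z, Z)))
  step 4: S(S(add(add(SSZ, S^4(Z)), mul(Z, Z))))
  step 5: S(S(add(S(add(SZ, S^4(Z))), mul(Z, Z))))
  step 6: S(S(S(add(add(SZ, S^4(Z)), mul(Z, Z)))))
  step 7: S(S(S(add(S(add(Z, S^4(Z))), mul(Z, Z)))))
  step 8: S(S(S(S(add(add(Z, S^4(Z)), mul(Z, Z))))))
  step 9: S(S(S(S(add(S^4(Z), mul(Z, Z))))))
  step 10: S(S(S(S(S(add(SSSZ, mul(Z, Z)))))))
  step 11: S(S(S(S(S(S(add(SSZ, mul(Z, Z))))))))
  step 12: S(S(S(S(S(S(S(add(SZ, mul(Z, Z)))))))))
  step 13: S(S(S(S(S(S(S(S(add(Z, mul(Z, Z))))))))))
  step 14: S(S(S(S(S(S(S(S(mul(Z, Z)))))))))
  step 15: S^8(Z)

Term B:
  start: add(add(SSSZ, SSZ), add(SSSZ, Z))
  step 1: add(S(add(SSZ, SSZ)), add(SSSZ, Z))
  step 2: S(add(add(SSZ, SSZ), add(SSSZ, Z)))
  step 3: S(add(S(add(SZ, SSZ)), add(SSSZ, Z)))
  step 4: S(S(add(add(SZ, SSZ), add(SSSZ, Z))))
  step 5: S(S(add(S(add(Z, SSZ)), add(SSSZ, Z))))
  step 6: S(S(S(add(add(Z, SSZ), add(SSSZ, Z)))))
  step 7: S(S(S(add(SSZ, add(SSSZ, Z)))))
  step 8: S(S(S(S(add(SZ, add(SSSZ, Z))))))
  step 9: S(S(S(S(S(add(Z, add(SSSZ, Z)))))))
  step 10: S(S(S(S(S(add(SSSZ, Z))))))
  step 11: S(S(S(S(S(S(add(SSZ, Z)))))))
  step 12: S(S(S(S(S(S(S(add(SZ, Z))))))))
  step 13: S(S(S(S(S(S(S(S(add(Z, Z)))))))))
  step 14: S^8(Z)

Answer: SAME — A ⇓ S^8(Z), B ⇓ S^8(Z)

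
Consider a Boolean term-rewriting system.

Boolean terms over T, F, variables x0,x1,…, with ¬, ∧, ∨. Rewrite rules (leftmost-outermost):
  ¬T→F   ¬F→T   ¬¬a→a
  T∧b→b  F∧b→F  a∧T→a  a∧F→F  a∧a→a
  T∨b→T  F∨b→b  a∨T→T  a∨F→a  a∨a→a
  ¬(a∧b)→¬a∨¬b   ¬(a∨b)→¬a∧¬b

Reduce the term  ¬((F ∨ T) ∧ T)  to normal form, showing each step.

Answer: normal form = F  (in 6 steps)

Derivation:
  start: ¬((F ∨ T) ∧ T)
  step 1: ¬(F ∨ T) ∨ ¬T
  step 2: (¬F ∧ ¬T) ∨ ¬T
  step 3: (T ∧ ¬T) ∨ ¬T
  step 4: ¬T ∨ ¬T
  step 5: ¬T
  step 6: F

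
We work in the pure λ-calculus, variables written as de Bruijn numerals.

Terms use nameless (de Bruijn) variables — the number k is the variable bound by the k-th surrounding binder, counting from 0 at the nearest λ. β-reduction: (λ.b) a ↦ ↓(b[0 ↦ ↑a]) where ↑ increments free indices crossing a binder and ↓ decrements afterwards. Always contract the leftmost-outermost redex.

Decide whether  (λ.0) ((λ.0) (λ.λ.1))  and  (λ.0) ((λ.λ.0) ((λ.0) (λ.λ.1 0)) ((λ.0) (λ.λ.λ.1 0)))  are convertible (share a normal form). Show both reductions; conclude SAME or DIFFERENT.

Answer: DIFFERENT — A ⇓ λ.λ.1, B ⇓ λ.λ.λ.1 0

Working:
Term A:
  start: (λ.0) ((λ.0) (λ.λ.1))
  step 1: (λ.0) (λ.λ.1)
  step 2: λ.λ.1

Term B:
  start: (λ.0) ((λ.λ.0) ((λ.0) (λ.λ.1 0)) ((λ.0) (λ.λ.λ.1 0)))
  step 1: (λ.λ.0) ((λ.0) (λ.λ.1 0)) ((λ.0) (λ.λ.λ.1 0))
  step 2: (λ.0) ((λ.0) (λ.λ.λ.1 0))
  step 3: (λ.0) (λ.λ.λ.1 0)
  step 4: λ.λ.λ.1 0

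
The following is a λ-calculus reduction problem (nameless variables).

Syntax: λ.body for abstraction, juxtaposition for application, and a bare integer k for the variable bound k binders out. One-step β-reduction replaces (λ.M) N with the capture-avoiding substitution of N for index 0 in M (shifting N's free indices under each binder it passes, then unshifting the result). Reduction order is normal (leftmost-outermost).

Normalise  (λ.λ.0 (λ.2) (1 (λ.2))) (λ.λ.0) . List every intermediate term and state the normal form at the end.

Answer: normal form = λ.0 (λ.λ.λ.0) (λ.0)  (in 2 steps)

Reduction:
  start: (λ.λ.0 (λ.2) (1 (λ.2))) (λ.λ.0)
  step 1: λ.0 (λ.λ.λ.0) ((λ.λ.0) (λ.λ.λ.0))
  step 2: λ.0 (λ.λ.λ.0) (λ.0)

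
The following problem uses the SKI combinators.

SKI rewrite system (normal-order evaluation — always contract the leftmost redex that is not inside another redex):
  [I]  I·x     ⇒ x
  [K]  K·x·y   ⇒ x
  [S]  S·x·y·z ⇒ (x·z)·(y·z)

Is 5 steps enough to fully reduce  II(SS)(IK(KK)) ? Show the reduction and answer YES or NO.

  start: II(SS)(IK(KK))
  [1] I(SS)(IK(KK))
  [2] SS(IK(KK))
  [3] SS(K(KK))

Answer: YES — reaches normal form SS(K(KK)) in 3 ≤ 5 steps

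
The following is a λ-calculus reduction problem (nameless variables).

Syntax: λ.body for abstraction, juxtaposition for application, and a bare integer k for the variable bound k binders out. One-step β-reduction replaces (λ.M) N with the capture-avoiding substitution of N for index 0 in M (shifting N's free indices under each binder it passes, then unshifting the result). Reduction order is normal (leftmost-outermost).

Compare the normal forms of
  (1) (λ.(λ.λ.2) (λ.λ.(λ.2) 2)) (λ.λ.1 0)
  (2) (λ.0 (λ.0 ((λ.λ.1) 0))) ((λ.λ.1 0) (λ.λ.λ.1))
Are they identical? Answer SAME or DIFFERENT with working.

Answer: DIFFERENT — A ⇓ λ.λ.λ.1 0, B ⇓ λ.λ.1

Working:
Term A:
  start: (λ.(λ.λ.2) (λ.λ.(λ.2) 2)) (λ.λ.1 0)
  step 1: (λ.λ.λ.λ.1 0) (λ.λ.(λ.2) (λ.λ.1 0))
  step 2: λ.λ.λ.1 0

Term B:
  start: (λ.0 (λ.0 ((λ.λ.1) 0))) ((λ.λ.1 0) (λ.λ.λ.1))
  step 1: (λ.λ.1 0) (λ.λ.λ.1) (λ.0 ((λ.λ.1) 0))
  step 2: (λ.(λ.λ.λ.1) 0) (λ.0 ((λ.λ.1) 0))
  step 3: (λ.λ.λ.1) (λ.0 ((λ.λ.1) 0))
  step 4: λ.λ.1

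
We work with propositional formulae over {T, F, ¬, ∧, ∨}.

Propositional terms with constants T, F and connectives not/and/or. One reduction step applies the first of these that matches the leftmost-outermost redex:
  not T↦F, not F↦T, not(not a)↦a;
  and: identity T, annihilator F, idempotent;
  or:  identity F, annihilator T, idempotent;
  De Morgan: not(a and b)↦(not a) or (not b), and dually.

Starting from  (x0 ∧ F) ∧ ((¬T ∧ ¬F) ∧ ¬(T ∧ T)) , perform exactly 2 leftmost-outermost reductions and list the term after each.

Answer: after 2 steps: F

Working:
  start: (x0 ∧ F) ∧ ((¬T ∧ ¬F) ∧ ¬(T ∧ T))
  [1] F ∧ ((¬T ∧ ¬F) ∧ ¬(T ∧ T))
  [2] F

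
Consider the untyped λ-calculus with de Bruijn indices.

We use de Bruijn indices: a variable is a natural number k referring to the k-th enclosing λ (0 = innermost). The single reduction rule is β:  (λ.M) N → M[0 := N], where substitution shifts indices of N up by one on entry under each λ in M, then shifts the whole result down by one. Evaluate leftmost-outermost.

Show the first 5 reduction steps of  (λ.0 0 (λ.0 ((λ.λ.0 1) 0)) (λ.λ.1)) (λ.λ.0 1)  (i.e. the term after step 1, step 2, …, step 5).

Answer: after 5 steps: (λ.0 ((λ.λ.0 1) (λ.λ.0 1))) (λ.λ.1)

Working:
  start: (λ.0 0 (λ.0 ((λ.λ.0 1) 0)) (λ.λ.1)) (λ.λ.0 1)
  step 1: (λ.λ.0 1) (λ.λ.0 1) (λ.0 ((λ.λ.0 1) 0)) (λ.λ.1)
  step 2: (λ.0 (λ.λ.0 1)) (λ.0 ((λ.λ.0 1) 0)) (λ.λ.1)
  step 3: (λ.0 ((λ.λ.0 1) 0)) (λ.λ.0 1) (λ.λ.1)
  step 4: (λ.λ.0 1) ((λ.λ.0 1) (λ.λ.0 1)) (λ.λ.1)
  step 5: (λ.0 ((λ.λ.0 1) (λ.λ.0 1))) (λ.λ.1)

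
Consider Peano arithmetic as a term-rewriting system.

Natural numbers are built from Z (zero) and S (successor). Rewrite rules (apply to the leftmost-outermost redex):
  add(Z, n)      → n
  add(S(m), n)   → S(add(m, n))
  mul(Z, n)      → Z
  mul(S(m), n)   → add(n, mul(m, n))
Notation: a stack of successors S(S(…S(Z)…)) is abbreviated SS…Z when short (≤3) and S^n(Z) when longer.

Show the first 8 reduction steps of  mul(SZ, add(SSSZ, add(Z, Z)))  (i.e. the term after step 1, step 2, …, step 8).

Answer: after 8 steps: S(S(S(add(add(Z, Z), mul(Z, add(SSSZ, add(Z, Z)))))))

Working:
  start: mul(SZ, add(SSSZ, add(Z, Z)))
  step 1: add(add(SSSZ, add(Z, Z)), mul(Z, add(SSSZ, add(Z, Z))))
  step 2: add(S(add(SSZ, add(Z, Z))), mul(Z, add(SSSZ, add(Z, Z))))
  step 3: S(add(add(SSZ, add(Z, Z)), mul(Z, add(SSSZ, add(Z, Z)))))
  step 4: S(add(S(add(SZ, add(Z, Z))), mul(Z, add(SSSZ, add(Z, Z)))))
  step 5: S(S(add(add(SZ, add(Z, Z)), mul(Z, add(SSSZ, add(Z, Z))))))
  step 6: S(S(add(S(add(Z, add(Z, Z))), mul(Z, add(SSSZ, add(Z, Z))))))
  step 7: S(S(S(add(add(Z, add(Z, Z)), mul(Z, add(SSSZ, add(Z, Z)))))))
  step 8: S(S(S(add(add(Z, Z), mul(Z, add(SSSZ, add(Z, Z)))))))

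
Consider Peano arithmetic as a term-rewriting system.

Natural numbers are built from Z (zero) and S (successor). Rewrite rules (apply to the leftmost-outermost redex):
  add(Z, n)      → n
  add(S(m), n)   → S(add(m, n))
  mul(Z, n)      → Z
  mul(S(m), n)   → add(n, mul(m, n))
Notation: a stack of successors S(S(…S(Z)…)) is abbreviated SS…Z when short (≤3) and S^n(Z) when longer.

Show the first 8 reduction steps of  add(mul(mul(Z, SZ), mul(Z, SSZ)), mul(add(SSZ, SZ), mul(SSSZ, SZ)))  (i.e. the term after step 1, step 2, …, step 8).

  start: add(mul(mul(Z, SZ), mul(Z, SSZ)), mul(add(SSZ, SZ), mul(SSSZ, SZ)))
  →1  add(mul(Z, mul(Z, SSZ)), mul(add(SSZ, SZ), mul(SSSZ, SZ)))
  →2  add(Z, mul(add(SSZ, SZ), mul(SSSZ, SZ)))
  →3  mul(add(SSZ, SZ), mul(SSSZ, SZ))
  →4  mul(S(add(SZ, SZ)), mul(SSSZ, SZ))
  →5  add(mul(SSSZ, SZ), mul(add(SZ, SZ), mul(SSSZ, SZ)))
  →6  add(add(SZ, mul(SSZ, SZ)), mul(add(SZ, SZ), mul(SSSZ, SZ)))
  →7  add(S(add(Z, mul(SSZ, SZ))), mul(add(SZ, SZ), mul(SSSZ, SZ)))
  →8  S(add(add(Z, mul(SSZ, SZ)), mul(add(SZ, SZ), mul(SSSZ, SZ))))

Answer: after 8 steps: S(add(add(Z, mul(SSZ, SZ)), mul(add(SZ, SZ), mul(SSSZ, SZ))))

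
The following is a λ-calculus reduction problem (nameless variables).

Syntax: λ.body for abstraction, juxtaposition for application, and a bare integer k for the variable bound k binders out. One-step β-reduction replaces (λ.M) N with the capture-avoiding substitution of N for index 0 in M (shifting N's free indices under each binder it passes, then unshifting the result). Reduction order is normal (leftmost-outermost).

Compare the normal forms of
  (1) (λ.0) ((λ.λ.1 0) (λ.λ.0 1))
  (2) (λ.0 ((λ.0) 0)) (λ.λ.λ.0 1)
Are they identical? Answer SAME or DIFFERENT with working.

Term A:
  start: (λ.0) ((λ.λ.1 0) (λ.λ.0 1))
  step 1: (λ.λ.1 0) (λ.λ.0 1)
  step 2: λ.(λ.λ.0 1) 0
  step 3: λ.λ.0 1

Term B:
  start: (λ.0 ((λ.0) 0)) (λ.λ.λ.0 1)
  step 1: (λ.λ.λ.0 1) ((λ.0) (λ.λ.λ.0 1))
  step 2: λ.λ.0 1

Answer: SAME — A ⇓ λ.λ.0 1, B ⇓ λ.λ.0 1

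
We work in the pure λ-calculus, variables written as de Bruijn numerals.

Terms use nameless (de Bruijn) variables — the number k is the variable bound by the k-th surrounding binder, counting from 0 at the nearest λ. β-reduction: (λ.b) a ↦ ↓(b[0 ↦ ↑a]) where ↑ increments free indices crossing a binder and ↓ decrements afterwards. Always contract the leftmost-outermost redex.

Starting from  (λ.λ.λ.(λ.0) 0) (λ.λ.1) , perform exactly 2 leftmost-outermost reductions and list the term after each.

Answer: after 2 steps: λ.λ.0

Derivation:
  start: (λ.λ.λ.(λ.0) 0) (λ.λ.1)
  step 1: λ.λ.(λ.0) 0
  step 2: λ.λ.0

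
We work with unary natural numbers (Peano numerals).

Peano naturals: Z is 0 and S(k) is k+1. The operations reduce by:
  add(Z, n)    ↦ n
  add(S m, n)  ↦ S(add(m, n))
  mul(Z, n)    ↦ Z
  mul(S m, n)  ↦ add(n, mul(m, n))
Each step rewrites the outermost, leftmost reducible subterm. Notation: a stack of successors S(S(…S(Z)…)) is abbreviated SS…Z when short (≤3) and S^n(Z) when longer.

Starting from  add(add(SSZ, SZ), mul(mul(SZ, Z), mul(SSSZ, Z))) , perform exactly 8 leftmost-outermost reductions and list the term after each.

Answer: after 8 steps: S(S(S(mul(add(Z, mul(Z, Z)), mul(SSSZ, Z)))))

Working:
  start: add(add(SSZ, SZ), mul(mul(SZ, Z), mul(SSSZ, Z)))
  [1] add(S(add(SZ, SZ)), mul(mul(SZ, Z), mul(SSSZ, Z)))
  [2] S(add(add(SZ, SZ), mul(mul(SZ, Z), mul(SSSZ, Z))))
  [3] S(add(S(add(Z, SZ)), mul(mul(SZ, Z), mul(SSSZ, Z))))
  [4] S(S(add(add(Z, SZ), mul(mul(SZ, Z), mul(SSSZ, Z)))))
  [5] S(S(add(SZ, mul(mul(SZ, Z), mul(SSSZ, Z)))))
  [6] S(S(S(add(Z, mul(mul(SZ, Z), mul(SSSZ, Z))))))
  [7] S(S(S(mul(mul(SZ, Z), mul(SSSZ, Z)))))
  [8] S(S(S(mul(add(Z, mul(Z, Z)), mul(SSSZ, Z)))))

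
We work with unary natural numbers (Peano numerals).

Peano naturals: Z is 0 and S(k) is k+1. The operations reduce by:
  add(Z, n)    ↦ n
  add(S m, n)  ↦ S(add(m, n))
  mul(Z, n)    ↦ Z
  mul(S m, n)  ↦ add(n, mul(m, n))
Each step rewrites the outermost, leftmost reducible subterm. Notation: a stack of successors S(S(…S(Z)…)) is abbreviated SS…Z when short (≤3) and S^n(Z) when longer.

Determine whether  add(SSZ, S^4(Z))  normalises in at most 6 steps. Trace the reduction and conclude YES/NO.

  start: add(SSZ, S^4(Z))
  step 1: S(add(SZ, S^4(Z)))
  step 2: S(S(add(Z, S^4(Z))))
  step 3: S^6(Z)

Answer: YES — reaches normal form S^6(Z) in 3 ≤ 6 steps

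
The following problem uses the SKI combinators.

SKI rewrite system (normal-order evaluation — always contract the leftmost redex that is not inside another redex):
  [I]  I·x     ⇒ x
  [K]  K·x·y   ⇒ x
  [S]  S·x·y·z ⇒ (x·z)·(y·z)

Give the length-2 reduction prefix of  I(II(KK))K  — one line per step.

  start: I(II(KK))K
  [1] II(KK)K
  [2] I(KK)K

Answer: after 2 steps: I(KK)K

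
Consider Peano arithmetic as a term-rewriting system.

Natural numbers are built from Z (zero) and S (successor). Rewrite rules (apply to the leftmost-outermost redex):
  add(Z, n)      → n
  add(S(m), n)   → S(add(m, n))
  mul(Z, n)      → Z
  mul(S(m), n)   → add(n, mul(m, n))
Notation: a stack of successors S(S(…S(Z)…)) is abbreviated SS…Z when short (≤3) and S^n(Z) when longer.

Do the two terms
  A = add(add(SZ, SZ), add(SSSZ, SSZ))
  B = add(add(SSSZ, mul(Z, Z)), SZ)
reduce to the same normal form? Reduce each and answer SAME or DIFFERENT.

Term A:
  start: add(add(SZ, SZ), add(SSSZ, SSZ))
  step 1: add(S(add(Z, SZ)), add(SSSZ, SSZ))
  step 2: S(add(add(Z, SZ), add(SSSZ, SSZ)))
  step 3: S(add(SZ, add(SSSZ, SSZ)))
  step 4: S(S(add(Z, add(SSSZ, SSZ))))
  step 5: S(S(add(SSSZ, SSZ)))
  step 6: S(S(S(add(SSZ, SSZ))))
  step 7: S(S(S(S(add(SZ, SSZ)))))
  step 8: S(S(S(S(S(add(Z, SSZ))))))
  step 9: S^7(Z)

Term B:
  start: add(add(SSSZ, mul(Z, Z)), SZ)
  step 1: add(S(add(SSZ, mul(Z, Z))), SZ)
  step 2: S(add(add(SSZ, mul(Z, Z)), SZ))
  step 3: S(add(S(add(SZ, mul(Z, Z))), SZ))
  step 4: S(S(add(add(SZ, mul(Z, Z)), SZ)))
  step 5: S(S(add(S(add(Z, mul(Z, Z))), SZ)))
  step 6: S(S(S(add(add(Z, mul(Z, Z)), SZ))))
  step 7: S(S(S(add(mul(Z, Z), SZ))))
  step 8: S(S(S(add(Z, SZ))))
  step 9: S^4(Z)

Answer: DIFFERENT — A ⇓ S^7(Z), B ⇓ S^4(Z)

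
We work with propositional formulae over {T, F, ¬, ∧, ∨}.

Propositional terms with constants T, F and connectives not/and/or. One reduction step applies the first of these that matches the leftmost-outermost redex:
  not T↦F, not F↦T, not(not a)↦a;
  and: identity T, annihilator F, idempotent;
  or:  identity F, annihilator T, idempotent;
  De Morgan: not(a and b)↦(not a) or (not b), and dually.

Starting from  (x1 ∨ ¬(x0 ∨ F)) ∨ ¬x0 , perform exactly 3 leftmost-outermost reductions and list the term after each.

  start: (x1 ∨ ¬(x0 ∨ F)) ∨ ¬x0
  [1] (x1 ∨ (¬x0 ∧ ¬F)) ∨ ¬x0
  [2] (x1 ∨ (¬x0 ∧ T)) ∨ ¬x0
  [3] (x1 ∨ ¬x0) ∨ ¬x0

Answer: after 3 steps: (x1 ∨ ¬x0) ∨ ¬x0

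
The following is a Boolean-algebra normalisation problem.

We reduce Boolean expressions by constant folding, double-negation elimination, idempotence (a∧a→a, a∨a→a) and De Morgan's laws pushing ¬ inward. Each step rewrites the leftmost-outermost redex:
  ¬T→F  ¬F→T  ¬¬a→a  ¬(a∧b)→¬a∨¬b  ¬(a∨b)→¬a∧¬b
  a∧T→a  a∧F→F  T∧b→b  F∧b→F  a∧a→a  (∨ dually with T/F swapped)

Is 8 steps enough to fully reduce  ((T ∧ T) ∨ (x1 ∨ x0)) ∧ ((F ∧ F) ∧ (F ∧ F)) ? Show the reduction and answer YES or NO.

  start: ((T ∧ T) ∨ (x1 ∨ x0)) ∧ ((F ∧ F) ∧ (F ∧ F))
  step 1: (T ∨ (x1 ∨ x0)) ∧ ((F ∧ F) ∧ (F ∧ F))
  step 2: T ∧ ((F ∧ F) ∧ (F ∧ F))
  step 3: (F ∧ F) ∧ (F ∧ F)
  step 4: F ∧ F
  step 5: F

Answer: YES — reaches normal form F in 5 ≤ 8 steps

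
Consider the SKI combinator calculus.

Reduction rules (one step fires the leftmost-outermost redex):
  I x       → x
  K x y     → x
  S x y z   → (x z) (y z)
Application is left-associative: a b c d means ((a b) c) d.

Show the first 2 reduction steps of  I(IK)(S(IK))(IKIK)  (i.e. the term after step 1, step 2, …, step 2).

  start: I(IK)(S(IK))(IKIK)
  [1] IK(S(IK))(IKIK)
  [2] K(S(IK))(IKIK)

Answer: after 2 steps: K(S(IK))(IKIK)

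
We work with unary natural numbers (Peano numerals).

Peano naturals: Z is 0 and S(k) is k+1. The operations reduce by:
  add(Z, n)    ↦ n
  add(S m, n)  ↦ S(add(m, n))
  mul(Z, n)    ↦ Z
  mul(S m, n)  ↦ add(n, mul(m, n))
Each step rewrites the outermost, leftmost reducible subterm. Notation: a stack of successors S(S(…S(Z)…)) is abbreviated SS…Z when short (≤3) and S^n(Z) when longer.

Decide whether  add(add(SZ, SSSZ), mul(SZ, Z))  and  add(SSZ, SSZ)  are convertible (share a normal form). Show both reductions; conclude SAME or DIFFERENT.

Answer: SAME — A ⇓ S^4(Z), B ⇓ S^4(Z)

Working:
Term A:
  start: add(add(SZ, SSSZ), mul(SZ, Z))
  [1] add(S(add(Z, SSSZ)), mul(SZ, Z))
  [2] S(add(add(Z, SSSZ), mul(SZ, Z)))
  [3] S(add(SSSZ, mul(SZ, Z)))
  [4] S(S(add(SSZ, mul(SZ, Z))))
  [5] S(S(S(add(SZ, mul(SZ, Z)))))
  [6] S(S(S(S(add(Z, mul(SZ, Z))))))
  [7] S(S(S(S(mul(SZ, Z)))))
  [8] S(S(S(S(add(Z, mul(Z, Z))))))
  [9] S(S(S(S(mul(Z, Z)))))
  [10] S^4(Z)

Term B:
  start: add(SSZ, SSZ)
  [1] S(add(SZ, SSZ))
  [2] S(S(add(Z, SSZ)))
  [3] S^4(Z)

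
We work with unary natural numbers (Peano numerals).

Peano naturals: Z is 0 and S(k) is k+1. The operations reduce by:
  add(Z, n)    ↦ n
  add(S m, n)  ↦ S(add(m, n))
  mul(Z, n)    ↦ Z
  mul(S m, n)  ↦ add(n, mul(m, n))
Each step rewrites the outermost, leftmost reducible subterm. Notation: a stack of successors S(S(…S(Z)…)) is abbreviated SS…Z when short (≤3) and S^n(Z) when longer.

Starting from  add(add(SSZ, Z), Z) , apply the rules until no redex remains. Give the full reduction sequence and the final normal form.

Answer: normal form = SSZ  (in 6 steps)

Derivation:
  start: add(add(SSZ, Z), Z)
  →1  add(S(add(SZ, Z)), Z)
  →2  S(add(add(SZ, Z), Z))
  →3  S(add(S(add(Z, Z)), Z))
  →4  S(S(add(add(Z, Z), Z)))
  →5  S(S(add(Z, Z)))
  →6  SSZ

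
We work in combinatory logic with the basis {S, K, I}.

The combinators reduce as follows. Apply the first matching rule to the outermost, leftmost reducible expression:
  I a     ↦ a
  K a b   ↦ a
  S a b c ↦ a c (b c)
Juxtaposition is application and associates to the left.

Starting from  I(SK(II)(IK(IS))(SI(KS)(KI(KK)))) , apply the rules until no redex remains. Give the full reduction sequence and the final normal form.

Answer: normal form = S  (in 6 steps)

Reduction:
  start: I(SK(II)(IK(IS))(SI(KS)(KI(KK))))
  [1] SK(II)(IK(IS))(SI(KS)(KI(KK)))
  [2] K(IK(IS))(II(IK(IS)))(SI(KS)(KI(KK)))
  [3] IK(IS)(SI(KS)(KI(KK)))
  [4] K(IS)(SI(KS)(KI(KK)))
  [5] IS
  [6] S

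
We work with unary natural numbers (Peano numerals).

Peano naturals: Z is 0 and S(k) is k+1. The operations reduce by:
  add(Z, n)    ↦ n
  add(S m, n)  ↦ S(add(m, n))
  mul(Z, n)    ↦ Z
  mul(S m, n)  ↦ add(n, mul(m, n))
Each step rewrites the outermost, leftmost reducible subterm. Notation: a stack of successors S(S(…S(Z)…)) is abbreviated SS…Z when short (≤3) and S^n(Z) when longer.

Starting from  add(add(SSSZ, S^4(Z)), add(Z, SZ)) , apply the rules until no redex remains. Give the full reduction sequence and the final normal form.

Answer: normal form = S^8(Z)  (in 13 steps)

Derivation:
  start: add(add(SSSZ, S^4(Z)), add(Z, SZ))
  step 1: add(S(add(SSZ, S^4(Z))), add(Z, SZ))
  step 2: S(add(add(SSZ, S^4(Z)), add(Z, SZ)))
  step 3: S(add(S(add(SZ, S^4(Z))), add(Z, SZ)))
  step 4: S(S(add(add(SZ, S^4(Z)), add(Z, SZ))))
  step 5: S(S(add(S(add(Z, S^4(Z))), add(Z, SZ))))
  step 6: S(S(S(add(add(Z, S^4(Z)), add(Z, SZ)))))
  step 7: S(S(S(add(S^4(Z), add(Z, SZ)))))
  step 8: S(S(S(S(add(SSSZ, add(Z, SZ))))))
  step 9: S(S(S(S(S(add(SSZ, add(Z, SZ)))))))
  step 10: S(S(S(S(S(S(add(SZ, add(Z, SZ))))))))
  step 11: S(S(S(S(S(S(S(add(Z, add(Z, SZ)))))))))
  step 12: S(S(S(S(S(S(S(add(Z, SZ))))))))
  step 13: S^8(Z)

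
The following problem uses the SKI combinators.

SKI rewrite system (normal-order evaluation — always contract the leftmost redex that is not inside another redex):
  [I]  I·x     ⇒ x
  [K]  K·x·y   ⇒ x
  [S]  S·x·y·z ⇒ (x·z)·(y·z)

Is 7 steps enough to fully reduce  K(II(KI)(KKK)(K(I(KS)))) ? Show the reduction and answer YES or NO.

Answer: YES — reaches normal form K(K(KS)) in 5 ≤ 7 steps

Derivation:
  start: K(II(KI)(KKK)(K(I(KS))))
  step 1: K(I(KI)(KKK)(K(I(KS))))
  step 2: K(KI(KKK)(K(I(KS))))
  step 3: K(I(K(I(KS))))
  step 4: K(K(I(KS)))
  step 5: K(K(KS))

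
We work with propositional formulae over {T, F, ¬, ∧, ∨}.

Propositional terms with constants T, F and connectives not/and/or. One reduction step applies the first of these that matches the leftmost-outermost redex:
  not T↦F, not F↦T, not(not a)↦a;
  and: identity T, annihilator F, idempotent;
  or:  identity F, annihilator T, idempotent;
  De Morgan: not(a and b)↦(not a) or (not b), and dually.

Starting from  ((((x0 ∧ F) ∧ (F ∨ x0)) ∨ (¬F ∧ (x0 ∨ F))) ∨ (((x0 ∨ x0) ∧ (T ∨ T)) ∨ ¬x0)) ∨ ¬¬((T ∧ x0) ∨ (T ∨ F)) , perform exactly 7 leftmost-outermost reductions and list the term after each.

  start: ((((x0 ∧ F) ∧ (F ∨ x0)) ∨ (¬F ∧ (x0 ∨ F))) ∨ (((x0 ∨ x0) ∧ (T ∨ T)) ∨ ¬x0)) ∨ ¬¬((T ∧ x0) ∨ (T ∨ F))
  →1  (((F ∧ (F ∨ x0)) ∨ (¬F ∧ (x0 ∨ F))) ∨ (((x0 ∨ x0) ∧ (T ∨ T)) ∨ ¬x0)) ∨ ¬¬((T ∧ x0) ∨ (T ∨ F))
  →2  ((F ∨ (¬F ∧ (x0 ∨ F))) ∨ (((x0 ∨ x0) ∧ (T ∨ T)) ∨ ¬x0)) ∨ ¬¬((T ∧ x0) ∨ (T ∨ F))
  →3  ((¬F ∧ (x0 ∨ F)) ∨ (((x0 ∨ x0) ∧ (T ∨ T)) ∨ ¬x0)) ∨ ¬¬((T ∧ x0) ∨ (T ∨ F))
  →4  ((T ∧ (x0 ∨ F)) ∨ (((x0 ∨ x0) ∧ (T ∨ T)) ∨ ¬x0)) ∨ ¬¬((T ∧ x0) ∨ (T ∨ F))
  →5  ((x0 ∨ F) ∨ (((x0 ∨ x0) ∧ (T ∨ T)) ∨ ¬x0)) ∨ ¬¬((T ∧ x0) ∨ (T ∨ F))
  →6  (x0 ∨ (((x0 ∨ x0) ∧ (T ∨ T)) ∨ ¬x0)) ∨ ¬¬((T ∧ x0) ∨ (T ∨ F))
  →7  (x0 ∨ ((x0 ∧ (T ∨ T)) ∨ ¬x0)) ∨ ¬¬((T ∧ x0) ∨ (T ∨ F))

Answer: after 7 steps: (x0 ∨ ((x0 ∧ (T ∨ T)) ∨ ¬x0)) ∨ ¬¬((T ∧ x0) ∨ (T ∨ F))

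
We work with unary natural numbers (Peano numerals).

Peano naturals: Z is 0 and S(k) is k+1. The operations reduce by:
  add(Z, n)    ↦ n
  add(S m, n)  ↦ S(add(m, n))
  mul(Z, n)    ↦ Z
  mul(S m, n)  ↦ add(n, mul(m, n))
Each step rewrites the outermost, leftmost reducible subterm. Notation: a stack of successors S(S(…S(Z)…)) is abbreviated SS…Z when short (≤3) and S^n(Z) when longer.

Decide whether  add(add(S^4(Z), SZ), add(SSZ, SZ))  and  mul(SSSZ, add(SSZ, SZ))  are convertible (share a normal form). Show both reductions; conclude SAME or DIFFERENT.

Answer: DIFFERENT — A ⇓ S^8(Z), B ⇓ S^9(Z)

Reduction:
Term A:
  start: add(add(S^4(Z), SZ), add(SSZ, SZ))
  step 1: add(S(add(SSSZ, SZ)), add(SSZ, SZ))
  step 2: S(add(add(SSSZ, SZ), add(SSZ, SZ)))
  step 3: S(add(S(add(SSZ, SZ)), add(SSZ, SZ)))
  step 4: S(S(add(add(SSZ, SZ), add(SSZ, SZ))))
  step 5: S(S(add(S(add(SZ, SZ)), add(SSZ, SZ))))
  step 6: S(S(S(add(add(SZ, SZ), add(SSZ, SZ)))))
  step 7: S(S(S(add(S(add(Z, SZ)), add(SSZ, SZ)))))
  step 8: S(S(S(S(add(add(Z, SZ), add(SSZ, SZ))))))
  step 9: S(S(S(S(add(SZ, add(SSZ, SZ))))))
  step 10: S(S(S(S(S(add(Z, add(SSZ, SZ)))))))
  step 11: S(S(S(S(S(add(SSZ, SZ))))))
  step 12: S(S(S(S(S(S(add(SZ, SZ)))))))
  step 13: S(S(S(S(S(S(S(add(Z, SZ))))))))
  step 14: S^8(Z)

Term B:
  start: mul(SSSZ, add(SSZ, SZ))
  step 1: add(add(SSZ, SZ), mul(SSZ, add(SSZ, SZ)))
  step 2: add(S(add(SZ, SZ)), mul(SSZ, add(SSZ, SZ)))
  step 3: S(add(add(SZ, SZ), mul(SSZ, add(SSZ, SZ))))
  step 4: S(add(S(add(Z, SZ)), mul(SSZ, add(SSZ, SZ))))
  step 5: S(S(add(add(Z, SZ), mul(SSZ, add(SSZ, SZ)))))
  step 6: S(S(add(SZ, mul(SSZ, add(SSZ, SZ)))))
  step 7: S(S(S(add(Z, mul(SSZ, add(SSZ, SZ))))))
  step 8: S(S(S(mul(SSZ, add(SSZ, SZ)))))
  step 9: S(S(S(add(add(SSZ, SZ), mul(SZ, add(SSZ, SZ))))))
  step 10: S(S(S(add(S(add(SZ, SZ)), mul(SZ, add(SSZ, SZ))))))
  step 11: S(S(S(S(add(add(SZ, SZ), mul(SZ, add(SSZ, SZ)))))))
  step 12: S(S(S(S(add(S(add(Z, SZ)), mul(SZ, add(SSZ, SZ)))))))
  step 13: S(S(S(S(S(add(add(Z, SZ), mul(SZ, add(SSZ, SZ))))))))
  step 14: S(S(S(S(S(add(SZ, mul(SZ, add(SSZ, SZ))))))))
  step 15: S(S(S(S(S(S(add(Z, mul(SZ, add(SSZ, SZ)))))))))
  step 16: S(S(S(S(S(S(mul(SZ, add(SSZ, SZ))))))))
  step 17: S(S(S(S(S(S(add(add(SSZ, SZ), mul(Z, add(SSZ, SZ)))))))))
  step 18: S(S(S(S(S(S(add(S(add(SZ, SZ)), mul(Z, add(SSZ, SZ)))))))))
  step 19: S(S(S(S(S(S(S(add(add(SZ, SZ), mul(Z, add(SSZ, SZ))))))))))
  step 20: S(S(S(S(S(S(S(add(S(add(Z, SZ)), mul(Z, add(SSZ, SZ))))))))))
  step 21: S(S(S(S(S(S(S(S(add(add(Z, SZ), mul(Z, add(SSZ, SZ)))))))))))
  step 22: S(S(S(S(S(S(S(S(add(SZ, mul(Z, add(SSZ, SZ)))))))))))
  step 23: S(S(S(S(S(S(S(S(S(add(Z, mul(Z, add(SSZ, SZ))))))))))))
  step 24: S(S(S(S(S(S(S(S(S(mul(Z, add(SSZ, SZ)))))))))))
  step 25: S^9(Z)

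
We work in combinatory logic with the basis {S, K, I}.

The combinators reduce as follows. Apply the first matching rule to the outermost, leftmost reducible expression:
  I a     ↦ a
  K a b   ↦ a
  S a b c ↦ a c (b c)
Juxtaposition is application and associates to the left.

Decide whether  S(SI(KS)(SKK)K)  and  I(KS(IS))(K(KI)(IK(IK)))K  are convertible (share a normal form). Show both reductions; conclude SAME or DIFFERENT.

Term A:
  start: S(SI(KS)(SKK)K)
  [1] S(I(SKK)(KS(SKK))K)
  [2] S(SKK(KS(SKK))K)
  [3] S(K(KS(SKK))(K(KS(SKK)))K)
  [4] S(KS(SKK)K)
  [5] S(SK)

Term B:
  start: I(KS(IS))(K(KI)(IK(IK)))K
  [1] KS(IS)(K(KI)(IK(IK)))K
  [2] S(K(KI)(IK(IK)))K
  [3] S(KI)K

Answer: DIFFERENT — A ⇓ S(SK), B ⇓ S(KI)K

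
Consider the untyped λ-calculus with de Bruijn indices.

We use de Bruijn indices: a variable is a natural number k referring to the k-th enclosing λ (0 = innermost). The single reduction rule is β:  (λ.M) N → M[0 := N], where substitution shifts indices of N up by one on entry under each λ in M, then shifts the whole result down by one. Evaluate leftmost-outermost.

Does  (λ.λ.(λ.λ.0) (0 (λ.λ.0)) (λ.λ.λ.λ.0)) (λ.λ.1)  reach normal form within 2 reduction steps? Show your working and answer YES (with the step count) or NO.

Answer: NO — after 2 steps the term is λ.(λ.0) (λ.λ.λ.λ.0), not yet normal

Reduction:
  start: (λ.λ.(λ.λ.0) (0 (λ.λ.0)) (λ.λ.λ.λ.0)) (λ.λ.1)
  [1] λ.(λ.λ.0) (0 (λ.λ.0)) (λ.λ.λ.λ.0)
  [2] λ.(λ.0) (λ.λ.λ.λ.0)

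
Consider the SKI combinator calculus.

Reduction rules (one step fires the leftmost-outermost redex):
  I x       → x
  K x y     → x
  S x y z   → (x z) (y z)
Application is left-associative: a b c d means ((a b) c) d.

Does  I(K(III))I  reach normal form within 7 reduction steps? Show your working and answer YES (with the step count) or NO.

  start: I(K(III))I
  →1  K(III)I
  →2  III
  →3  II
  →4  I

Answer: YES — reaches normal form I in 4 ≤ 7 steps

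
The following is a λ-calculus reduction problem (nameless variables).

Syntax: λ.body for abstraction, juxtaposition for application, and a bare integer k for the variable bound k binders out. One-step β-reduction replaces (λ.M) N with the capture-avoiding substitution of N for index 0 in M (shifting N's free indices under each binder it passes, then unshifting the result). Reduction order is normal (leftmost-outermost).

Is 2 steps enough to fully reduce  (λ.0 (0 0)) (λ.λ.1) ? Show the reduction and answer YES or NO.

  start: (λ.0 (0 0)) (λ.λ.1)
  [1] (λ.λ.1) ((λ.λ.1) (λ.λ.1))
  [2] λ.(λ.λ.1) (λ.λ.1)

Answer: NO — after 2 steps the term is λ.(λ.λ.1) (λ.λ.1), not yet normal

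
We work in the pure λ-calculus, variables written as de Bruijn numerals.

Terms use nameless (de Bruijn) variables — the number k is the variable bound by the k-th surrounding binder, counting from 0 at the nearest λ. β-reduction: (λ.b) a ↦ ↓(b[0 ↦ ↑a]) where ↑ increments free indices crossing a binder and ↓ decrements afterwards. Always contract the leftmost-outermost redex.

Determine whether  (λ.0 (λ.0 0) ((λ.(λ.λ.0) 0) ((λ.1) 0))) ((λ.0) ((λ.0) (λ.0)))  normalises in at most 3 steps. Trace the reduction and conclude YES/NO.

  start: (λ.0 (λ.0 0) ((λ.(λ.λ.0) 0) ((λ.1) 0))) ((λ.0) ((λ.0) (λ.0)))
  →1  (λ.0) ((λ.0) (λ.0)) (λ.0 0) ((λ.(λ.λ.0) 0) ((λ.(λ.0) ((λ.0) (λ.0))) ((λ.0) ((λ.0) (λ.0)))))
  →2  (λ.0) (λ.0) (λ.0 0) ((λ.(λ.λ.0) 0) ((λ.(λ.0) ((λ.0) (λ.0))) ((λ.0) ((λ.0) (λ.0)))))
  →3  (λ.0) (λ.0 0) ((λ.(λ.λ.0) 0) ((λ.(λ.0) ((λ.0) (λ.0))) ((λ.0) ((λ.0) (λ.0)))))

Answer: NO — after 3 steps the term is (λ.0) (λ.0 0) ((λ.(λ.λ.0) 0) ((λ.(λ.0) ((λ.0) (λ.0))) ((λ.0) ((λ.0) (λ.0))))), not yet normal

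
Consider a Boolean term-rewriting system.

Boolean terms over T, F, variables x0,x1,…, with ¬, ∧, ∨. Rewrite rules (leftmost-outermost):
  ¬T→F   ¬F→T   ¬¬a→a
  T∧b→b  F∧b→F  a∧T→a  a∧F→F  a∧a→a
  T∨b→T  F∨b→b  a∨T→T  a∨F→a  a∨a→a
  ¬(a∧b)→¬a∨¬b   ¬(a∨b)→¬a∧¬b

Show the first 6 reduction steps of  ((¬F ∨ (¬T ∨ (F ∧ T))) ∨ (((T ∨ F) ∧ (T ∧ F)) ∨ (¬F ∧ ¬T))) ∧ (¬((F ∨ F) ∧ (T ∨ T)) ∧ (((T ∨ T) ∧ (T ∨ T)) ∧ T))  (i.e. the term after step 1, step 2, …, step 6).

Answer: after 6 steps: ((¬F ∧ ¬F) ∨ ¬(T ∨ T)) ∧ (((T ∨ T) ∧ (T ∨ T)) ∧ T)

Derivation:
  start: ((¬F ∨ (¬T ∨ (F ∧ T))) ∨ (((T ∨ F) ∧ (T ∧ F)) ∨ (¬F ∧ ¬T))) ∧ (¬((F ∨ F) ∧ (T ∨ T)) ∧ (((T ∨ T) ∧ (T ∨ T)) ∧ T))
  step 1: ((T ∨ (¬T ∨ (F ∧ T))) ∨ (((T ∨ F) ∧ (T ∧ F)) ∨ (¬F ∧ ¬T))) ∧ (¬((F ∨ F) ∧ (T ∨ T)) ∧ (((T ∨ T) ∧ (T ∨ T)) ∧ T))
  step 2: (T ∨ (((T ∨ F) ∧ (T ∧ F)) ∨ (¬F ∧ ¬T))) ∧ (¬((F ∨ F) ∧ (T ∨ T)) ∧ (((T ∨ T) ∧ (T ∨ T)) ∧ T))
  step 3: T ∧ (¬((F ∨ F) ∧ (T ∨ T)) ∧ (((T ∨ T) ∧ (T ∨ T)) ∧ T))
  step 4: ¬((F ∨ F) ∧ (T ∨ T)) ∧ (((T ∨ T) ∧ (T ∨ T)) ∧ T)
  step 5: (¬(F ∨ F) ∨ ¬(T ∨ T)) ∧ (((T ∨ T) ∧ (T ∨ T)) ∧ T)
  step 6: ((¬F ∧ ¬F) ∨ ¬(T ∨ T)) ∧ (((T ∨ T) ∧ (T ∨ T)) ∧ T)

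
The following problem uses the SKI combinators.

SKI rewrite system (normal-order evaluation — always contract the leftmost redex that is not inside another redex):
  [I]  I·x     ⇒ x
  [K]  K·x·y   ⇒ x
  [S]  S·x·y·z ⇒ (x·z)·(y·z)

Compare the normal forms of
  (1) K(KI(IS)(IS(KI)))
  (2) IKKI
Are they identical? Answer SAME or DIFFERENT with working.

Answer: DIFFERENT — A ⇓ K(S(KI)), B ⇓ K

Working:
Term A:
  start: K(KI(IS)(IS(KI)))
  step 1: K(I(IS(KI)))
  step 2: K(IS(KI))
  step 3: K(S(KI))

Term B:
  start: IKKI
  step 1: KKI
  step 2: K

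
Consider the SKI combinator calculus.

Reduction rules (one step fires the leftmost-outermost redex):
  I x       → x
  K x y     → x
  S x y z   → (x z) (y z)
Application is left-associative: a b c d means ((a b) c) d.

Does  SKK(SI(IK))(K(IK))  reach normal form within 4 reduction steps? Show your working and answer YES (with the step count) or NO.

  start: SKK(SI(IK))(K(IK))
  →1  K(SI(IK))(K(SI(IK)))(K(IK))
  →2  SI(IK)(K(IK))
  →3  I(K(IK))(IK(K(IK)))
  →4  K(IK)(IK(K(IK)))

Answer: NO — after 4 steps the term is K(IK)(IK(K(IK))), not yet normal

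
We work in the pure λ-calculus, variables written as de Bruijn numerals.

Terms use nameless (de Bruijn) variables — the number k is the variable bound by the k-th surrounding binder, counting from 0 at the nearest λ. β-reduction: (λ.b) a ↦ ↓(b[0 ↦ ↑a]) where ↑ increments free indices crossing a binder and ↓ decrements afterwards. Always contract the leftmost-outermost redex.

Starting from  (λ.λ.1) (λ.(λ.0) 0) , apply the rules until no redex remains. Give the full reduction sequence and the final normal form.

  start: (λ.λ.1) (λ.(λ.0) 0)
  →1  λ.λ.(λ.0) 0
  →2  λ.λ.0

Answer: normal form = λ.λ.0  (in 2 steps)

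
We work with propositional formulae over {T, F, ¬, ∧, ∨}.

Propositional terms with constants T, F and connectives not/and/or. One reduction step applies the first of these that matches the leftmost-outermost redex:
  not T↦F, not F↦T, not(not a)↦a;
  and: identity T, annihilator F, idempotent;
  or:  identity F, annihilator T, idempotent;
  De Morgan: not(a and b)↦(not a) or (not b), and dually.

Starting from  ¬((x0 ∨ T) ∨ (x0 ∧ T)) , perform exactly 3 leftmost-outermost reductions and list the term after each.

Answer: after 3 steps: (¬x0 ∧ F) ∧ ¬(x0 ∧ T)

Working:
  start: ¬((x0 ∨ T) ∨ (x0 ∧ T))
  →1  ¬(x0 ∨ T) ∧ ¬(x0 ∧ T)
  →2  (¬x0 ∧ ¬T) ∧ ¬(x0 ∧ T)
  →3  (¬x0 ∧ F) ∧ ¬(x0 ∧ T)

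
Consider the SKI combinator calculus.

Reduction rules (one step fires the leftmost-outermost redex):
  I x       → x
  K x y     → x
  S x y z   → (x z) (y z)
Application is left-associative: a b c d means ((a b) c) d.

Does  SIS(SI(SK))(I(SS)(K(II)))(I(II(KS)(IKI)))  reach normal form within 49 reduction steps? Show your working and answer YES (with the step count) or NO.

  start: SIS(SI(SK))(I(SS)(K(II)))(I(II(KS)(IKI)))
  step 1: I(SI(SK))(S(SI(SK)))(I(SS)(K(II)))(I(II(KS)(IKI)))
  step 2: SI(SK)(S(SI(SK)))(I(SS)(K(II)))(I(II(KS)(IKI)))
  step 3: I(S(SI(SK)))(SK(S(SI(SK))))(I(SS)(K(II)))(I(II(KS)(IKI)))
  step 4: S(SI(SK))(SK(S(SI(SK))))(I(SS)(K(II)))(I(II(KS)(IKI)))
  step 5: SI(SK)(I(SS)(K(II)))(SK(S(SI(SK)))(I(SS)(K(II))))(I(II(KS)(IKI)))
  step 6: I(I(SS)(K(II)))(SK(I(SS)(K(II))))(SK(S(SI(SK)))(I(SS)(K(II))))(I(II(KS)(IKI)))
  step 7: I(SS)(K(II))(SK(I(SS)(K(II))))(SK(S(SI(SK)))(I(SS)(K(II))))(I(II(KS)(IKI)))
  step 8: SS(K(II))(SK(I(SS)(K(II))))(SK(S(SI(SK)))(I(SS)(K(II))))(I(II(KS)(IKI)))
  step 9: S(SK(I(SS)(K(II))))(K(II)(SK(I(SS)(K(II)))))(SK(S(SI(SK)))(I(SS)(K(II))))(I(II(KS)(IKI)))
  step 10: SK(I(SS)(K(II)))(SK(S(SI(SK)))(I(SS)(K(II))))(K(II)(SK(I(SS)(K(II))))(SK(S(SI(SK)))(I(SS)(K(II)))))(I(II(KS)(IKI)))
  step 11: K(SK(S(SI(SK)))(I(SS)(K(II))))(I(SS)(K(II))(SK(S(SI(SK)))(I(SS)(K(II)))))(K(II)(SK(I(SS)(K(II))))(SK(S(SI(SK)))(I(SS)(K(II)))))(I(II(KS)(IKI)))
  step 12: SK(S(SI(SK)))(I(SS)(K(II)))(K(II)(SK(I(SS)(K(II))))(SK(S(SI(SK)))(I(SS)(K(II)))))(I(II(KS)(IKI)))
  step 13: K(I(SS)(K(II)))(S(SI(SK))(I(SS)(K(II))))(K(II)(SK(I(SS)(K(II))))(SK(S(SI(SK)))(I(SS)(K(II)))))(I(II(KS)(IKI)))
  step 14: I(SS)(K(II))(K(II)(SK(I(SS)(K(II))))(SK(S(SI(SK)))(I(SS)(K(II)))))(I(II(KS)(IKI)))
  step 15: SS(K(II))(K(II)(SK(I(SS)(K(II))))(SK(S(SI(SK)))(I(SS)(K(II)))))(I(II(KS)(IKI)))
  step 16: S(K(II)(SK(I(SS)(K(II))))(SK(S(SI(SK)))(I(SS)(K(II)))))(K(II)(K(II)(SK(I(SS)(K(II))))(SK(S(SI(SK)))(I(SS)(K(II))))))(I(II(KS)(IKI)))
  step 17: K(II)(SK(I(SS)(K(II))))(SK(S(SI(SK)))(I(SS)(K(II))))(I(II(KS)(IKI)))(K(II)(K(II)(SK(I(SS)(K(II))))(SK(S(SI(SK)))(I(SS)(K(II)))))(I(II(KS)(IKI))))
  step 18: II(SK(S(SI(SK)))(I(SS)(K(II))))(I(II(KS)(IKI)))(K(II)(K(II)(SK(I(SS)(K(II))))(SK(S(SI(SK)))(I(SS)(K(II)))))(I(II(KS)(IKI))))
  step 19: I(SK(S(SI(SK)))(I(SS)(K(II))))(I(II(KS)(IKI)))(K(II)(K(II)(SK(I(SS)(K(II))))(SK(S(SI(SK)))(I(SS)(K(II)))))(I(II(KS)(IKI))))
  step 20: SK(S(SI(SK)))(I(SS)(K(II)))(I(II(KS)(IKI)))(K(II)(K(II)(SK(I(SS)(K(II))))(SK(S(SI(SK)))(I(SS)(K(II)))))(I(II(KS)(IKI))))
  step 21: K(I(SS)(K(II)))(S(SI(SK))(I(SS)(K(II))))(I(II(KS)(IKI)))(K(II)(K(II)(SK(I(SS)(K(II))))(SK(S(SI(SK)))(I(SS)(K(II)))))(I(II(KS)(IKI))))
  step 22: I(SS)(K(II))(I(II(KS)(IKI)))(K(II)(K(II)(SK(I(SS)(K(II))))(SK(S(SI(SK)))(I(SS)(K(II)))))(I(II(KS)(IKI))))
  step 23: SS(K(II))(I(II(KS)(IKI)))(K(II)(K(II)(SK(I(SS)(K(II))))(SK(S(SI(SK)))(I(SS)(K(II)))))(I(II(KS)(IKI))))
  step 24: S(I(II(KS)(IKI)))(K(II)(I(II(KS)(IKI))))(K(II)(K(II)(SK(I(SS)(K(II))))(SK(S(SI(SK)))(I(SS)(K(II)))))(I(II(KS)(IKI))))
  step 25: I(II(KS)(IKI))(K(II)(K(II)(SK(I(SS)(K(II))))(SK(S(SI(SK)))(I(SS)(K(II)))))(I(II(KS)(IKI))))(K(II)(I(II(KS)(IKI)))(K(II)(K(II)(SK(I(SS)(K(II))))(SK(S(SI(SK)))(I(SS)(K(II)))))(I(II(KS)(IKI)))))
  step 26: II(KS)(IKI)(K(II)(K(II)(SK(I(SS)(K(II))))(SK(S(SI(SK)))(I(SS)(K(II)))))(I(II(KS)(IKI))))(K(II)(I(II(KS)(IKI)))(K(II)(K(II)(SK(I(SS)(K(II))))(SK(S(SI(SK)))(I(SS)(K(II)))))(I(II(KS)(IKI)))))
  step 27: I(KS)(IKI)(K(II)(K(II)(SK(I(SS)(K(II))))(SK(S(SI(SK)))(I(SS)(K(II)))))(I(II(KS)(IKI))))(K(II)(I(II(KS)(IKI)))(K(II)(K(II)(SK(I(SS)(K(II))))(SK(S(SI(SK)))(I(SS)(K(II)))))(I(II(KS)(IKI)))))
  step 28: KS(IKI)(K(II)(K(II)(SK(I(SS)(K(II))))(SK(S(SI(SK)))(I(SS)(K(II)))))(I(II(KS)(IKI))))(K(II)(I(II(KS)(IKI)))(K(II)(K(II)(SK(I(SS)(K(II))))(SK(S(SI(SK)))(I(SS)(K(II)))))(I(II(KS)(IKI)))))
  step 29: S(K(II)(K(II)(SK(I(SS)(K(II))))(SK(S(SI(SK)))(I(SS)(K(II)))))(I(II(KS)(IKI))))(K(II)(I(II(KS)(IKI)))(K(II)(K(II)(SK(I(SS)(K(II))))(SK(S(SI(SK)))(I(SS)(K(II)))))(I(II(KS)(IKI)))))
  step 30: S(II(I(II(KS)(IKI))))(K(II)(I(II(KS)(IKI)))(K(II)(K(II)(SK(I(SS)(K(II))))(SK(S(SI(SK)))(I(SS)(K(II)))))(I(II(KS)(IKI)))))
  step 31: S(I(I(II(KS)(IKI))))(K(II)(I(II(KS)(IKI)))(K(II)(K(II)(SK(I(SS)(K(II))))(SK(S(SI(SK)))(I(SS)(K(II)))))(I(II(KS)(IKI)))))
  step 32: S(I(II(KS)(IKI)))(K(II)(I(II(KS)(IKI)))(K(II)(K(II)(SK(I(SS)(K(II))))(SK(S(SI(SK)))(I(SS)(K(II)))))(I(II(KS)(IKI)))))
  step 33: S(II(KS)(IKI))(K(II)(I(II(KS)(IKI)))(K(II)(K(II)(SK(I(SS)(K(II))))(SK(S(SI(SK)))(I(SS)(K(II)))))(I(II(KS)(IKI)))))
  step 34: S(I(KS)(IKI))(K(II)(I(II(KS)(IKI)))(K(II)(K(II)(SK(I(SS)(K(II))))(SK(S(SI(SK)))(I(SS)(K(II)))))(I(II(KS)(IKI)))))
  step 35: S(KS(IKI))(K(II)(I(II(KS)(IKI)))(K(II)(K(II)(SK(I(SS)(K(II))))(SK(S(SI(SK)))(I(SS)(K(II)))))(I(II(KS)(IKI)))))
  step 36: SS(K(II)(I(II(KS)(IKI)))(K(II)(K(II)(SK(I(SS)(K(II))))(SK(S(SI(SK)))(I(SS)(K(II)))))(I(II(KS)(IKI)))))
  step 37: SS(II(K(II)(K(II)(SK(I(SS)(K(II))))(SK(S(SI(SK)))(I(SS)(K(II)))))(I(II(KS)(IKI)))))
  step 38: SS(I(K(II)(K(II)(SK(I(SS)(K(II))))(SK(S(SI(SK)))(I(SS)(K(II)))))(I(II(KS)(IKI)))))
  step 39: SS(K(II)(K(II)(SK(I(SS)(K(II))))(SK(S(SI(SK)))(I(SS)(K(II)))))(I(II(KS)(IKI))))
  step 40: SS(II(I(II(KS)(IKI))))
  step 41: SS(I(I(II(KS)(IKI))))
  step 42: SS(I(II(KS)(IKI)))
  step 43: SS(II(KS)(IKI))
  step 44: SS(I(KS)(IKI))
  step 45: SS(KS(IKI))
  step 46: SSS

Answer: YES — reaches normal form SSS in 46 ≤ 49 steps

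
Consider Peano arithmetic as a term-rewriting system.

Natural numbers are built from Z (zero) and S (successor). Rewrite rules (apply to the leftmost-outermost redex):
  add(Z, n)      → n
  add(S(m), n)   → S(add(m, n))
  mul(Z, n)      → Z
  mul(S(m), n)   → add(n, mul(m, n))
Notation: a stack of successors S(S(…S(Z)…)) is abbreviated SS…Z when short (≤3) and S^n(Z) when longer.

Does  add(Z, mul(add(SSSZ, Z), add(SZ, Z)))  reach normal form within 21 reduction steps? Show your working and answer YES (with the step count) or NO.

Answer: YES — reaches normal form SSSZ in 21 ≤ 21 steps

Working:
  start: add(Z, mul(add(SSSZ, Z), add(SZ, Z)))
  [1] mul(add(SSSZ, Z), add(SZ, Z))
  [2] mul(S(add(SSZ, Z)), add(SZ, Z))
  [3] add(add(SZ, Z), mul(add(SSZ, Z), add(SZ, Z)))
  [4] add(S(add(Z, Z)), mul(add(SSZ, Z), add(SZ, Z)))
  [5] S(add(add(Z, Z), mul(add(SSZ, Z), add(SZ, Z))))
  [6] S(add(Z, mul(add(SSZ, Z), add(SZ, Z))))
  [7] S(mul(add(SSZ, Z), add(SZ, Z)))
  [8] S(mul(S(add(SZ, Z)), add(SZ, Z)))
  [9] S(add(add(SZ, Z), mul(add(SZ, Z), add(SZ, Z))))
  [10] S(add(S(add(Z, Z)), mul(add(SZ, Z), add(SZ, Z))))
  [11] S(S(add(add(Z, Z), mul(add(SZ, Z), add(SZ, Z)))))
  [12] S(S(add(Z, mul(add(SZ, Z), add(SZ, Z)))))
  [13] S(S(mul(add(SZ, Z), add(SZ, Z))))
  [14] S(S(mul(S(add(Z, Z)), add(SZ, Z))))
  [15] S(S(add(add(SZ, Z), mul(add(Z, Z), add(SZ, Z)))))
  [16] S(S(add(S(add(Z, Z)), mul(add(Z, Z), add(SZ, Z)))))
  [17] S(S(S(add(add(Z, Z), mul(add(Z, Z), add(SZ, Z))))))
  [18] S(S(S(add(Z, mul(add(Z, Z), add(SZ, Z))))))
  [19] S(S(S(mul(add(Z, Z), add(SZ, Z)))))
  [20] S(S(S(mul(Z, add(SZ, Z)))))
  [21] SSSZ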